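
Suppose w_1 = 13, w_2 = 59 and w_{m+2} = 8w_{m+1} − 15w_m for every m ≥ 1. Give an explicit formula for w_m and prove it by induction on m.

Claim: w_m = 2·5^m + 3^m.

Base cases: w_1 = 13 and 2·5^1 + 3^1 = 13; w_2 = 59 and 2·5^2 + 3^2 = 59.
Assume w_j = 2·5^j + 3^j for all 1 ≤ j ≤ k, where k ≥ 2.
Then w_{k+1} = 8w_k − 15w_{k−1} = 8·(2·5^k + 3^k) − 15·(2·5^{k−1} + 3^{k−1}) = 2·(8·5 − 15)5^{k−1} + (8·3 − 15)3^{k−1} = 50·5^{k−1} + 9·3^{k−1} = 2·5^{k+1} + 3^{k+1}.
This completes the inductive step, so w_m = 2·5^m + 3^m for all m ≥ 1.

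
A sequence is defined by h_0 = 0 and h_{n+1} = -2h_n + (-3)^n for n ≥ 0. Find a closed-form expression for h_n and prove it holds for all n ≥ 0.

Claim: h_n = (-2)^n − (-3)^n.

Base case: h_0 = 0, and (-2)^0 − (-3)^0 = 1 − 1 = 0.
Assume h_j = (-2)^j − (-3)^j for some j ≥ 0.
Then h_{j+1} = -2h_j + (-3)^j = -2·((-2)^j − (-3)^j) + (-3)^j = (-2)^{j+1} + 2·(-3)^j + (-3)^j = (-2)^{j+1} + 3·(-3)^j = (-2)^{j+1} − (-3)^{j+1}.
Hence h_n = (-2)^n − (-3)^n for every n ≥ 0, by induction.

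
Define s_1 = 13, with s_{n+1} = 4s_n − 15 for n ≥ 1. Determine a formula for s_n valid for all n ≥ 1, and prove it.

Claim: s_n = 2·4^n + 5.

Base case: s_1 = 13, and 2·4^1 + 5 = 8 + 5 = 13.
Assume s_m = 2·4^m + 5 for some m ≥ 1.
Then s_{m+1} = 4s_m − 15 = 4·(2·4^m + 5) − 15 = 8·4^m + 20 − 15 = 2·4^{m+1} + 5.
By induction, s_n = 2·4^n + 5 for all n ≥ 1.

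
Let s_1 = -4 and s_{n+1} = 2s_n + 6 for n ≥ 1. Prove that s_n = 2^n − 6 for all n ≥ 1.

Base case: s_1 = -4, and 2^1 − 6 = 2 − 6 = -4.
Assume s_m = 2^m − 6 for some m ≥ 1.
Then s_{m+1} = 2s_m + 6 = 2·(2^m − 6) + 6 = 2^{m+1} − 12 + 6 = 2^{m+1} − 6.
This completes the inductive step, so s_n = 2^n − 6 for all n ≥ 1.

s_n = 2^n − 6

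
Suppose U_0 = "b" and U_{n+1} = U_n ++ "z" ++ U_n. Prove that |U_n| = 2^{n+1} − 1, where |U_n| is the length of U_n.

Base case: |U_0| = 1, and 2^{0+1} − 1 = 1.
Assume |U_k| = 2^{k+1} − 1.
Then |U_{k+1}| = |U_k| + 1 + |U_k| = 2|U_k| + 1 = 2(2^{k+1} − 1) + 1 = 2^{k+2} − 2 + 1 = 2^{k+2} − 1.
So the formula holds for k+1, and by induction |U_n| = 2^{n+1} − 1 for all n ≥ 0.

|U_n| = 2^{n+1} − 1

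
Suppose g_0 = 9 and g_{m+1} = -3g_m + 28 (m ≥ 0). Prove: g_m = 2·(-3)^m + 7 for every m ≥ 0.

Base case: g_0 = 9, and 2·(-3)^0 + 7 = 2 + 7 = 9.
Assume g_j = 2·(-3)^j + 7 for some j ≥ 0.
Then g_{j+1} = -3g_j + 28 = -3·(2·(-3)^j + 7) + 28 = -6·(-3)^j − 21 + 28 = 2·(-3)^{j+1} + 7.
So the formula holds for j+1, and by induction g_m = 2·(-3)^m + 7 for all m ≥ 0.

g_m = 2·(-3)^m + 7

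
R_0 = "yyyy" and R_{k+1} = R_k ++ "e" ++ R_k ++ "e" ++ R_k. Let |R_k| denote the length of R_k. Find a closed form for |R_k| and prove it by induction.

Claim: |R_k| = 5·3^k − 1.

Base case: |R_0| = 4, and 5·3^0 − 1 = 4.
Assume |R_r| = 5·3^r − 1.
Then |R_{r+1}| = 3|R_r| + 2 = 3(5·3^r − 1) + 2 = 5·3^{r+1} − 3 + 2 = 5·3^{r+1} − 1.
This completes the inductive step, so |R_k| = 5·3^k − 1 for all k ≥ 0.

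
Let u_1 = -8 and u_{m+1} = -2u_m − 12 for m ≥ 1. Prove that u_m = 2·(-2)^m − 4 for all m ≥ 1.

Base case: u_1 = -8, and 2·(-2)^1 − 4 = -4 − 4 = -8.
Assume u_r = 2·(-2)^r − 4 for some r ≥ 1.
Then u_{r+1} = -2u_r − 12 = -2·(2·(-2)^r − 4) − 12 = -4·(-2)^r + 8 − 12 = 2·(-2)^{r+1} − 4.
By induction, u_m = 2·(-2)^m − 4 for all m ≥ 1.

u_m = 2·(-2)^m − 4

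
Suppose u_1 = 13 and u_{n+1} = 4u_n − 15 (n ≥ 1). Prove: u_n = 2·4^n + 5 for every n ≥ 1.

Base case: u_1 = 13, and 2·4^1 + 5 = 8 + 5 = 13.
Assume u_r = 2·4^r + 5 for some r ≥ 1.
Then u_{r+1} = 4u_r − 15 = 4·(2·4^r + 5) − 15 = 8·4^r + 20 − 15 = 2·4^{r+1} + 5.
This completes the inductive step, so u_n = 2·4^n + 5 for all n ≥ 1.

u_n = 2·4^n + 5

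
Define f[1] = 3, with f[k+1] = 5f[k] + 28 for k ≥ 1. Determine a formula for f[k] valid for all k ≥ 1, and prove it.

Claim: f[k] = 2·5^k − 7.

Base case: f[1] = 3, and 2·5^1 − 7 = 10 − 7 = 3.
Assume f[j] = 2·5^j − 7 for some j ≥ 1.
Then f[j+1] = 5f[j] + 28 = 5·(2·5^j − 7) + 28 = 10·5^j − 35 + 28 = 2·5^{j+1} − 7.
This completes the inductive step, so f[k] = 2·5^k − 7 for all k ≥ 1.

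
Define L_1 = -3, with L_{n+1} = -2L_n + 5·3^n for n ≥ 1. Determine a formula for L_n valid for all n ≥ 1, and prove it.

Claim: L_n = 3·(-2)^n + 3^n.

Base case: L_1 = -3, and 3·(-2)^1 + 3^1 = -6 + 3 = -3.
Assume L_m = 3·(-2)^m + 3^m for some m ≥ 1.
Then L_{m+1} = -2L_m + 5·3^m = -2·(3·(-2)^m + 3^m) + 5·3^m = 3·(-2)^{m+1} − 2·3^m + 5·3^m = 3·(-2)^{m+1} + 3·3^m = 3·(-2)^{m+1} + 3^{m+1}.
So the formula holds for m+1, and by induction L_n = 3·(-2)^n + 3^n for all n ≥ 1.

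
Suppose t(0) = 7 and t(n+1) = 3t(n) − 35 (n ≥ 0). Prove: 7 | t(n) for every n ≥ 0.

Base case: t(0) = 7 = 7·1, so 7 | t(0).
Assume 7 | t(r), so t(r) = 7s for some integer s.
Then t(r+1) = 3t(r) − 35 = 3·(7s) − 35 = 7(3s − 5), so 7 | t(r+1).
By induction, 7 | t(n) for all n ≥ 0.

7 | t(n)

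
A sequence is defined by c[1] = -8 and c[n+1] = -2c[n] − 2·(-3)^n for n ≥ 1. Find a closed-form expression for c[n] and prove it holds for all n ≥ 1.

Claim: c[n] = (-2)^n + 2·(-3)^n.

Base case: c[1] = -8, and (-2)^1 + 2·(-3)^1 = -2 − 6 = -8.
Assume c[r] = (-2)^r + 2·(-3)^r for some r ≥ 1.
Then c[r+1] = -2c[r] − 2·(-3)^r = -2·((-2)^r + 2·(-3)^r) − 2·(-3)^r = (-2)^{r+1} − 4·(-3)^r − 2·(-3)^r = (-2)^{r+1} − 6·(-3)^r = (-2)^{r+1} + 2·(-3)^{r+1}.
This completes the inductive step, so c[n] = (-2)^n + 2·(-3)^n for all n ≥ 1.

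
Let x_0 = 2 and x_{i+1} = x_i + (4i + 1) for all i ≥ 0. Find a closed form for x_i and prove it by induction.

Claim: x_i = 2i^2 − i + 2.

Base case: x_0 = 2, and 2·0^2 − 0 + 2 = 2.
Assume x_j = 2j^2 − j + 2.
Then x_{j+1} = x_j + (4j + 1) = (2j^2 − j + 2) + (4j + 1) = 2j^2 + 3j + 3,
and 2·(j+1)^2 − (j+1) + 2 = 2j^2 + 3j + 3.
By induction, x_i = 2i^2 − i + 2 for all i ≥ 0.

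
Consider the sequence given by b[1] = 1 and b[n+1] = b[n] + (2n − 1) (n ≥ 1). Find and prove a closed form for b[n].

Claim: b[n] = n^2 − 2n + 2.

Base case: b[1] = 1, and 1^2 − 2·1 + 2 = 1.
Assume b[r] = r^2 − 2r + 2.
Then b[r+1] = b[r] + (2r − 1) = (r^2 − 2r + 2) + (2r − 1) = r^2 + 1,
and (r+1)^2 − 2·(r+1) + 2 = r^2 + 1.
By induction, b[n] = n^2 − 2n + 2 for all n ≥ 1.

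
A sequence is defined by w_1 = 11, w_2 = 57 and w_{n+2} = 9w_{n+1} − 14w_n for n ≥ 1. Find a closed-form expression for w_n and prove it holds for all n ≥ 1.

Claim: w_n = 7^n + 2·2^n.

Base cases: w_1 = 11 and 7^1 + 2·2^1 = 11; w_2 = 57 and 7^2 + 2·2^2 = 57.
Assume w_i = 7^i + 2·2^i for all 1 ≤ i ≤ j, where j ≥ 2.
Then w_{j+1} = 9w_j − 14w_{j−1} = 9·(7^j + 2·2^j) − 14·(7^{j−1} + 2·2^{j−1}) = (9·7 − 14)7^{j−1} + 2·(9·2 − 14)2^{j−1} = 49·7^{j−1} + 8·2^{j−1} = 7^{j+1} + 2·2^{j+1}.
By strong induction, w_n = 7^n + 2·2^n for all n ≥ 1.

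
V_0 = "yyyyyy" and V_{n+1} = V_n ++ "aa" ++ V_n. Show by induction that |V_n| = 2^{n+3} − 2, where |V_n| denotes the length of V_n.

Base case: |V_0| = 6, and 2^{0+3} − 2 = 6.
Assume |V_k| = 2^{k+3} − 2.
Then |V_{k+1}| = |V_k| + 2 + |V_k| = 2|V_k| + 2 = 2(2^{k+3} − 2) + 2 = 2^{k+1+3} − 4 + 2 = 2^{k+1+3} − 2.
Hence |V_n| = 2^{n+3} − 2 for every n ≥ 0, by induction.

|V_n| = 2^{n+3} − 2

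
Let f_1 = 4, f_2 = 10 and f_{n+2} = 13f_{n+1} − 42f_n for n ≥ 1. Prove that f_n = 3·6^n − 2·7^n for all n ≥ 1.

Base cases: f_1 = 4 and 3·6^1 − 2·7^1 = 4; f_2 = 10 and 3·6^2 − 2·7^2 = 10.
Assume f_j = 3·6^j − 2·7^j for all 1 ≤ j ≤ r, where r ≥ 2.
Then f_{r+1} = 13f_r − 42f_{r−1} = 13·(3·6^r − 2·7^r) − 42·(3·6^{r−1} − 2·7^{r−1}) = 3·(13·6 − 42)6^{r−1} − 2·(13·7 − 42)7^{r−1} = 108·6^{r−1} − 98·7^{r−1} = 3·6^{r+1} − 2·7^{r+1}.
So the formula holds for r+1, and by strong induction f_n = 3·6^n − 2·7^n for all n ≥ 1.

f_n = 3·6^n − 2·7^n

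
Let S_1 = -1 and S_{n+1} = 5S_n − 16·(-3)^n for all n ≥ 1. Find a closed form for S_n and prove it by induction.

Claim: S_n = 5^n + 2·(-3)^n.

Base case: S_1 = -1, and 5^1 + 2·(-3)^1 = 5 − 6 = -1.
Assume S_j = 5^j + 2·(-3)^j for some j ≥ 1.
Then S_{j+1} = 5S_j − 16·(-3)^j = 5·(5^j + 2·(-3)^j) − 16·(-3)^j = 5^{j+1} + 10·(-3)^j − 16·(-3)^j = 5^{j+1} − 6·(-3)^j = 5^{j+1} + 2·(-3)^{j+1}.
So the formula holds for j+1, and by induction S_n = 5^n + 2·(-3)^n for all n ≥ 1.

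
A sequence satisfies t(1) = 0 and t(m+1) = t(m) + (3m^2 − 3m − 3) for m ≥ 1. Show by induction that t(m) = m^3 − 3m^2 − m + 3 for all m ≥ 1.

Base case: t(1) = 0, and 1^3 − 3·1^2 − 1 + 3 = 0.
Assume t(r) = r^3 − 3r^2 − r + 3.
Then t(r+1) = t(r) + (3r^2 − 3r − 3) = (r^3 − 3r^2 − r + 3) + (3r^2 − 3r − 3) = r^3 − 4r,
and (r+1)^3 − 3·(r+1)^2 − (r+1) + 3 = r^3 − 4r.
This completes the inductive step, so t(m) = m^3 − 3m^2 − m + 3 for all m ≥ 1.

t(m) = m^3 − 3m^2 − m + 3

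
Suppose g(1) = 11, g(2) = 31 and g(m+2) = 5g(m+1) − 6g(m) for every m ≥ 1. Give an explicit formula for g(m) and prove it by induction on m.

Claim: g(m) = 3·3^m + 2^m.

Base cases: g(1) = 11 and 3·3^1 + 2^1 = 11; g(2) = 31 and 3·3^2 + 2^2 = 31.
Assume g(j) = 3·3^j + 2^j for all 1 ≤ j ≤ k, where k ≥ 2.
Then g(k+1) = 5g(k) − 6g(k−1) = 5·(3·3^k + 2^k) − 6·(3·3^{k−1} + 2^{k−1}) = 3·(5·3 − 6)3^{k−1} + (5·2 − 6)2^{k−1} = 27·3^{k−1} + 4·2^{k−1} = 3·3^{k+1} + 2^{k+1}.
By strong induction, g(m) = 3·3^m + 2^m for all m ≥ 1.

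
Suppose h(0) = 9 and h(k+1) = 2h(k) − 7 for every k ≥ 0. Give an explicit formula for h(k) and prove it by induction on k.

Claim: h(k) = 2^{k+1} + 7.

Base case: h(0) = 9, and 2^{0+1} + 7 = 2 + 7 = 9.
Assume h(j) = 2^{j+1} + 7 for some j ≥ 0.
Then h(j+1) = 2h(j) − 7 = 2·(2^{j+1} + 7) − 7 = 2^{j+2} + 14 − 7 = 2^{j+2} + 7.
So the formula holds for j+1, and by induction h(k) = 2^{k+1} + 7 for all k ≥ 0.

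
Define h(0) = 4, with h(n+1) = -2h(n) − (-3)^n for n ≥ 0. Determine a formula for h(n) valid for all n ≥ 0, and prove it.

Claim: h(n) = 3·(-2)^n + (-3)^n.

Base case: h(0) = 4, and 3·(-2)^0 + (-3)^0 = 3 + 1 = 4.
Assume h(k) = 3·(-2)^k + (-3)^k for some k ≥ 0.
Then h(k+1) = -2h(k) − (-3)^k = -2·(3·(-2)^k + (-3)^k) − (-3)^k = 3·(-2)^{k+1} − 2·(-3)^k − (-3)^k = 3·(-2)^{k+1} − 3·(-3)^k = 3·(-2)^{k+1} + (-3)^{k+1}.
By induction, h(n) = 3·(-2)^n + (-3)^n for all n ≥ 0.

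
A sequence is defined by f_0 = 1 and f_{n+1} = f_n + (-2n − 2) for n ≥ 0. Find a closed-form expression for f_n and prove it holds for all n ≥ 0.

Claim: f_n = -n^2 − n + 1.

Base case: f_0 = 1, and -0^2 − 0 + 1 = 1.
Assume f_k = -k^2 − k + 1.
Then f_{k+1} = f_k + (-2k − 2) = (-k^2 − k + 1) + (-2k − 2) = -k^2 − 3k − 1,
and -(k+1)^2 − (k+1) + 1 = -k^2 − 3k − 1.
By induction, f_n = -n^2 − n + 1 for all n ≥ 0.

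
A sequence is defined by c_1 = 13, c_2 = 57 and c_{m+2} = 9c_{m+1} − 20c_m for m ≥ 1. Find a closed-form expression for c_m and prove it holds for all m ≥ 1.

Claim: c_m = 5^m + 2·4^m.

Base cases: c_1 = 13 and 5^1 + 2·4^1 = 13; c_2 = 57 and 5^2 + 2·4^2 = 57.
Assume c_j = 5^j + 2·4^j for all 1 ≤ j ≤ k, where k ≥ 2.
Then c_{k+1} = 9c_k − 20c_{k−1} = 9·(5^k + 2·4^k) − 20·(5^{k−1} + 2·4^{k−1}) = (9·5 − 20)5^{k−1} + 2·(9·4 − 20)4^{k−1} = 25·5^{k−1} + 32·4^{k−1} = 5^{k+1} + 2·4^{k+1}.
Hence c_m = 5^m + 2·4^m for every m ≥ 1, by strong induction.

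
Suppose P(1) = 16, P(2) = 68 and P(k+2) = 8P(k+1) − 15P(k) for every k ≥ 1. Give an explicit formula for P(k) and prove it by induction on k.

Claim: P(k) = 2·3^k + 2·5^k.

Base cases: P(1) = 16 and 2·3^1 + 2·5^1 = 16; P(2) = 68 and 2·3^2 + 2·5^2 = 68.
Assume P(j) = 2·3^j + 2·5^j for all 1 ≤ j ≤ m, where m ≥ 2.
Then P(m+1) = 8P(m) − 15P(m−1) = 8·(2·3^m + 2·5^m) − 15·(2·3^{m−1} + 2·5^{m−1}) = 2·(8·3 − 15)3^{m−1} + 2·(8·5 − 15)5^{m−1} = 18·3^{m−1} + 50·5^{m−1} = 2·3^{m+1} + 2·5^{m+1}.
So the formula holds for m+1, and by strong induction P(k) = 2·3^k + 2·5^k for all k ≥ 1.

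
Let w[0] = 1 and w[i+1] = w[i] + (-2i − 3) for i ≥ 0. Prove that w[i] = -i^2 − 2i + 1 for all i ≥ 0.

Base case: w[0] = 1, and -0^2 − 2·0 + 1 = 1.
Assume w[r] = -r^2 − 2r + 1.
Then w[r+1] = w[r] + (-2r − 3) = (-r^2 − 2r + 1) + (-2r − 3) = -r^2 − 4r − 2,
and -(r+1)^2 − 2·(r+1) + 1 = -r^2 − 4r − 2.
This completes the inductive step, so w[i] = -i^2 − 2i + 1 for all i ≥ 0.

w[i] = -i^2 − 2i + 1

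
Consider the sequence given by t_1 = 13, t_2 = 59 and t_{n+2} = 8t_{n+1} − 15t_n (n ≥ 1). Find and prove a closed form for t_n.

Claim: t_n = 3^n + 2·5^n.

Base cases: t_1 = 13 and 3^1 + 2·5^1 = 13; t_2 = 59 and 3^2 + 2·5^2 = 59.
Assume t_j = 3^j + 2·5^j for all 1 ≤ j ≤ r, where r ≥ 2.
Then t_{r+1} = 8t_r − 15t_{r−1} = 8·(3^r + 2·5^r) − 15·(3^{r−1} + 2·5^{r−1}) = (8·3 − 15)3^{r−1} + 2·(8·5 − 15)5^{r−1} = 9·3^{r−1} + 50·5^{r−1} = 3^{r+1} + 2·5^{r+1}.
By strong induction, t_n = 3^n + 2·5^n for all n ≥ 1.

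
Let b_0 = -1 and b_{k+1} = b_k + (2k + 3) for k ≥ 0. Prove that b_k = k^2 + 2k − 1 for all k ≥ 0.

Base case: b_0 = -1, and 0^2 + 2·0 − 1 = -1.
Assume b_m = m^2 + 2m − 1.
Then b_{m+1} = b_m + (2m + 3) = (m^2 + 2m − 1) + (2m + 3) = m^2 + 4m + 2,
and (m+1)^2 + 2·(m+1) − 1 = m^2 + 4m + 2.
This completes the inductive step, so b_k = k^2 + 2k − 1 for all k ≥ 0.

b_k = k^2 + 2k − 1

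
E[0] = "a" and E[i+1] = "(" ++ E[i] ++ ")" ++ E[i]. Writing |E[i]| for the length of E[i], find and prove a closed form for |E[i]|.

Claim: |E[i]| = 3·2^i − 2.

Base case: |E[0]| = 1, and 3·2^0 − 2 = 1.
Assume |E[k]| = 3·2^k − 2.
Then |E[k+1]| = 1 + |E[k]| + 1 + |E[k]| = 2|E[k]| + 2 = 2(3·2^k − 2) + 2 = 3·2^{k+1} − 4 + 2 = 3·2^{k+1} − 2.
By induction, |E[i]| = 3·2^i − 2 for all i ≥ 0.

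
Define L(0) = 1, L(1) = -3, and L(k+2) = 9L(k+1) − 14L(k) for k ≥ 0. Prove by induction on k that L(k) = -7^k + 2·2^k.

Base cases: L(0) = 1 and -7^0 + 2·2^0 = 1; L(1) = -3 and -7^1 + 2·2^1 = -3.
Assume L(j) = -7^j + 2·2^j for all 0 ≤ j ≤ r, where r ≥ 1.
Then L(r+1) = 9L(r) − 14L(r−1) = 9·(-7^r + 2·2^r) − 14·(-7^{r−1} + 2·2^{r−1}) = -(9·7 − 14)7^{r−1} + 2·(9·2 − 14)2^{r−1} = -49·7^{r−1} + 8·2^{r−1} = -7^{r+1} + 2·2^{r+1}.
By strong induction, L(k) = -7^k + 2·2^k for all k ≥ 0.

L(k) = -7^k + 2·2^k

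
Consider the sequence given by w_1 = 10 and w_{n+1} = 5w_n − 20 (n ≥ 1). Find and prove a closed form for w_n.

Claim: w_n = 5^n + 5.

Base case: w_1 = 10, and 5^1 + 5 = 5 + 5 = 10.
Assume w_r = 5^r + 5 for some r ≥ 1.
Then w_{r+1} = 5w_r − 20 = 5·(5^r + 5) − 20 = 5^{r+1} + 25 − 20 = 5^{r+1} + 5.
Hence w_n = 5^n + 5 for every n ≥ 1, by induction.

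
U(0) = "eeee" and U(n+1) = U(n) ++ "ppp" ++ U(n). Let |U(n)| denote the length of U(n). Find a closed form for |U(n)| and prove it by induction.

Claim: |U(n)| = 7·2^n − 3.

Base case: |U(0)| = 4, and 7·2^0 − 3 = 4.
Assume |U(j)| = 7·2^j − 3.
Then |U(j+1)| = |U(j)| + 3 + |U(j)| = 2|U(j)| + 3 = 2(7·2^j − 3) + 3 = 7·2^{j+1} − 6 + 3 = 7·2^{j+1} − 3.
This completes the inductive step, so |U(n)| = 7·2^n − 3 for all n ≥ 0.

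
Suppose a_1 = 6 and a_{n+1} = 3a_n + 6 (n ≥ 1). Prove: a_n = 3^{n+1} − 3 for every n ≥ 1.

Base case: a_1 = 6, and 3^{1+1} − 3 = 9 − 3 = 6.
Assume a_m = 3^{m+1} − 3 for some m ≥ 1.
Then a_{m+1} = 3a_m + 6 = 3·(3^{m+1} − 3) + 6 = 3^{m+2} − 9 + 6 = 3^{m+2} − 3.
By induction, a_n = 3^{n+1} − 3 for all n ≥ 1.

a_n = 3^{n+1} − 3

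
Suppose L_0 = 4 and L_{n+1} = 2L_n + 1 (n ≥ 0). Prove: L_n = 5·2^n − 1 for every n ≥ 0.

Base case: L_0 = 4, and 5·2^0 − 1 = 5 − 1 = 4.
Assume L_r = 5·2^r − 1 for some r ≥ 0.
Then L_{r+1} = 2L_r + 1 = 2·(5·2^r − 1) + 1 = 10·2^r − 2 + 1 = 5·2^{r+1} − 1.
By induction, L_n = 5·2^n − 1 for all n ≥ 0.

L_n = 5·2^n − 1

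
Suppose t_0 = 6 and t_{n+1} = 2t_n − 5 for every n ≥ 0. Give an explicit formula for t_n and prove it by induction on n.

Claim: t_n = 2^n + 5.

Base case: t_0 = 6, and 2^0 + 5 = 1 + 5 = 6.
Assume t_k = 2^k + 5 for some k ≥ 0.
Then t_{k+1} = 2t_k − 5 = 2·(2^k + 5) − 5 = 2^{k+1} + 10 − 5 = 2^{k+1} + 5.
By induction, t_n = 2^n + 5 for all n ≥ 0.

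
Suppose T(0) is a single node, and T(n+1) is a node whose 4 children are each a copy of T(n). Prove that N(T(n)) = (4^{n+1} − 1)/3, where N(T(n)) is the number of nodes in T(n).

Base case: N(T(0)) = 1, and (4^{0+1} − 1)/3 = 1.
Assume N(T(m)) = (4^{m+1} − 1)/3.
Then N(T(m+1)) = 1 + 4N(T(m)) = 1 + 4·(4^{m+1} − 1)/3 = 1 + (4^{m+2} − 4)/3 = (3 + 4^{m+2} − 4)/3 = (4^{m+2} − 1)/3.
This completes the inductive step, so N(T(n)) = (4^{n+1} − 1)/3 for all n ≥ 0.

N(T(n)) = (4^{n+1} − 1)/3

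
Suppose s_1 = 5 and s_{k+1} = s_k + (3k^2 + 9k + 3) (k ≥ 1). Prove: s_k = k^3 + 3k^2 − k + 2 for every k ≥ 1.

Base case: s_1 = 5, and 1^3 + 3·1^2 − 1 + 2 = 5.
Assume s_m = m^3 + 3m^2 − m + 2.
Then s_{m+1} = s_m + (3m^2 + 9m + 3) = (m^3 + 3m^2 − m + 2) + (3m^2 + 9m + 3) = m^3 + 6m^2 + 8m + 5,
and (m+1)^3 + 3·(m+1)^2 − (m+1) + 2 = m^3 + 6m^2 + 8m + 5.
This completes the inductive step, so s_k = k^3 + 3k^2 − k + 2 for all k ≥ 1.

s_k = k^3 + 3k^2 − k + 2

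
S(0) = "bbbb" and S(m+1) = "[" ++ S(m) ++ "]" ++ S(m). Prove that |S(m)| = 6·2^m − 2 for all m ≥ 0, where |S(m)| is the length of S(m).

Base case: |S(0)| = 4, and 6·2^0 − 2 = 4.
Assume |S(k)| = 6·2^k − 2.
Then |S(k+1)| = 1 + |S(k)| + 1 + |S(k)| = 2|S(k)| + 2 = 2(6·2^k − 2) + 2 = 6·2^{k+1} − 4 + 2 = 6·2^{k+1} − 2.
Hence |S(m)| = 6·2^m − 2 for every m ≥ 0, by induction.

|S(m)| = 6·2^m − 2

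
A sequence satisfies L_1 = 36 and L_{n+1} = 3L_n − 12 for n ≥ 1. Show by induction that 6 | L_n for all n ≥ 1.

Base case: L_1 = 36 = 6·6, so 6 | L_1.
Assume 6 | L_j, so L_j = 6t for some integer t.
Then L_{j+1} = 3L_j − 12 = 3·(6t) − 12 = 6(3t − 2), so 6 | L_{j+1}.
This completes the inductive step, so 6 | L_n for all n ≥ 1.

6 | L_n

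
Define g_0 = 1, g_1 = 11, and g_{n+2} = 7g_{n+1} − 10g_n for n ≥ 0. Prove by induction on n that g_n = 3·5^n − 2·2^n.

Base cases: g_0 = 1 and 3·5^0 − 2·2^0 = 1; g_1 = 11 and 3·5^1 − 2·2^1 = 11.
Assume g_j = 3·5^j − 2·2^j for all 0 ≤ j ≤ k, where k ≥ 1.
Then g_{k+1} = 7g_k − 10g_{k−1} = 7·(3·5^k − 2·2^k) − 10·(3·5^{k−1} − 2·2^{k−1}) = 3·(7·5 − 10)5^{k−1} − 2·(7·2 − 10)2^{k−1} = 75·5^{k−1} − 8·2^{k−1} = 3·5^{k+1} − 2·2^{k+1}.
By strong induction, g_n = 3·5^n − 2·2^n for all n ≥ 0.

g_n = 3·5^n − 2·2^n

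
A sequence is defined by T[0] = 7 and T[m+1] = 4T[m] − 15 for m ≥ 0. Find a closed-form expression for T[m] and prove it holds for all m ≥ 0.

Claim: T[m] = 2·4^m + 5.

Base case: T[0] = 7, and 2·4^0 + 5 = 2 + 5 = 7.
Assume T[j] = 2·4^j + 5 for some j ≥ 0.
Then T[j+1] = 4T[j] − 15 = 4·(2·4^j + 5) − 15 = 8·4^j + 20 − 15 = 2·4^{j+1} + 5.
By induction, T[m] = 2·4^m + 5 for all m ≥ 0.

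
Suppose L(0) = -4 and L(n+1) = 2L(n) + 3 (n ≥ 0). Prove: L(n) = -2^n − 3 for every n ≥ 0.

Base case: L(0) = -4, and -2^0 − 3 = -1 − 3 = -4.
Assume L(j) = -2^j − 3 for some j ≥ 0.
Then L(j+1) = 2L(j) + 3 = 2·(-2^j − 3) + 3 = -2^{j+1} − 6 + 3 = -2^{j+1} − 3.
This completes the inductive step, so L(n) = -2^n − 3 for all n ≥ 0.

L(n) = -2^n − 3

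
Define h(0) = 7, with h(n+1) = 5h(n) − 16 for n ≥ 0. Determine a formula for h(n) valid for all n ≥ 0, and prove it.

Claim: h(n) = 3·5^n + 4.

Base case: h(0) = 7, and 3·5^0 + 4 = 3 + 4 = 7.
Assume h(r) = 3·5^r + 4 for some r ≥ 0.
Then h(r+1) = 5h(r) − 16 = 5·(3·5^r + 4) − 16 = 15·5^r + 20 − 16 = 3·5^{r+1} + 4.
This completes the inductive step, so h(n) = 3·5^n + 4 for all n ≥ 0.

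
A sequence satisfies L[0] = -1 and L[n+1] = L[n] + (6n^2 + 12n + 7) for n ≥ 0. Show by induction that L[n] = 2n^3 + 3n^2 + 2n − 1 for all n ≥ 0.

Base case: L[0] = -1, and 2·0^3 + 3·0^2 + 2·0 − 1 = -1.
Assume L[j] = 2j^3 + 3j^2 + 2j − 1.
Then L[j+1] = L[j] + (6j^2 + 12j + 7) = (2j^3 + 3j^2 + 2j − 1) + (6j^2 + 12j + 7) = 2j^3 + 9j^2 + 14j + 6,
and 2·(j+1)^3 + 3·(j+1)^2 + 2·(j+1) − 1 = 2j^3 + 9j^2 + 14j + 6.
Hence L[n] = 2n^3 + 3n^2 + 2n − 1 for every n ≥ 0, by induction.

L[n] = 2n^3 + 3n^2 + 2n − 1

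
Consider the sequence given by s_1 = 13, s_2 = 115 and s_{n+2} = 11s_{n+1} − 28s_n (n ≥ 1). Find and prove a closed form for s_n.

Claim: s_n = 3·7^n − 2·4^n.

Base cases: s_1 = 13 and 3·7^1 − 2·4^1 = 13; s_2 = 115 and 3·7^2 − 2·4^2 = 115.
Assume s_j = 3·7^j − 2·4^j for all 1 ≤ j ≤ r, where r ≥ 2.
Then s_{r+1} = 11s_r − 28s_{r−1} = 11·(3·7^r − 2·4^r) − 28·(3·7^{r−1} − 2·4^{r−1}) = 3·(11·7 − 28)7^{r−1} − 2·(11·4 − 28)4^{r−1} = 147·7^{r−1} − 32·4^{r−1} = 3·7^{r+1} − 2·4^{r+1}.
Hence s_n = 3·7^n − 2·4^n for every n ≥ 1, by strong induction.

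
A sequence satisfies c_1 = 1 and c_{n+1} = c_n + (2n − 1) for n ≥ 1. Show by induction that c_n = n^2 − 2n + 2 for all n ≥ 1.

Base case: c_1 = 1, and 1^2 − 2·1 + 2 = 1.
Assume c_r = r^2 − 2r + 2.
Then c_{r+1} = c_r + (2r − 1) = (r^2 − 2r + 2) + (2r − 1) = r^2 + 1,
and (r+1)^2 − 2·(r+1) + 2 = r^2 + 1.
By induction, c_n = n^2 − 2n + 2 for all n ≥ 1.

c_n = n^2 − 2n + 2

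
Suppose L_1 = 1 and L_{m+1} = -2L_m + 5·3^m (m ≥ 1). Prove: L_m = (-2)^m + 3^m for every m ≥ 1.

Base case: L_1 = 1, and (-2)^1 + 3^1 = -2 + 3 = 1.
Assume L_j = (-2)^j + 3^j for some j ≥ 1.
Then L_{j+1} = -2L_j + 5·3^j = -2·((-2)^j + 3^j) + 5·3^j = (-2)^{j+1} − 2·3^j + 5·3^j = (-2)^{j+1} + 3·3^j = (-2)^{j+1} + 3^{j+1}.
By induction, L_m = (-2)^m + 3^m for all m ≥ 1.

L_m = (-2)^m + 3^m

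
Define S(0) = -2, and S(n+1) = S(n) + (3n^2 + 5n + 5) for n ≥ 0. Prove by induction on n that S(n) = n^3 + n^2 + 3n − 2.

Base case: S(0) = -2, and 0^3 + 0^2 + 3·0 − 2 = -2.
Assume S(m) = m^3 + m^2 + 3m − 2.
Then S(m+1) = S(m) + (3m^2 + 5m + 5) = (m^3 + m^2 + 3m − 2) + (3m^2 + 5m + 5) = m^3 + 4m^2 + 8m + 3,
and (m+1)^3 + (m+1)^2 + 3·(m+1) − 2 = m^3 + 4m^2 + 8m + 3.
This completes the inductive step, so S(n) = n^3 + n^2 + 3n − 2 for all n ≥ 0.

S(n) = n^3 + n^2 + 3n − 2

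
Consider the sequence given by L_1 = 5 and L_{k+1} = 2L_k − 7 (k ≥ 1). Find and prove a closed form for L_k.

Claim: L_k = -2^k + 7.

Base case: L_1 = 5, and -2^1 + 7 = -2 + 7 = 5.
Assume L_j = -2^j + 7 for some j ≥ 1.
Then L_{j+1} = 2L_j − 7 = 2·(-2^j + 7) − 7 = -2^{j+1} + 14 − 7 = -2^{j+1} + 7.
So the formula holds for j+1, and by induction L_k = -2^k + 7 for all k ≥ 1.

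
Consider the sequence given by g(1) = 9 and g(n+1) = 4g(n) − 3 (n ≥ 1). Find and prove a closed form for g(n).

Claim: g(n) = 2·4^n + 1.

Base case: g(1) = 9, and 2·4^1 + 1 = 8 + 1 = 9.
Assume g(j) = 2·4^j + 1 for some j ≥ 1.
Then g(j+1) = 4g(j) − 3 = 4·(2·4^j + 1) − 3 = 8·4^j + 4 − 3 = 2·4^{j+1} + 1.
So the formula holds for j+1, and by induction g(n) = 2·4^n + 1 for all n ≥ 1.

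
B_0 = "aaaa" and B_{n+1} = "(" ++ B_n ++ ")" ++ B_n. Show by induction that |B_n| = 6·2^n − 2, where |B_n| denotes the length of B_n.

Base case: |B_0| = 4, and 6·2^0 − 2 = 4.
Assume |B_j| = 6·2^j − 2.
Then |B_{j+1}| = 1 + |B_j| + 1 + |B_j| = 2|B_j| + 2 = 2(6·2^j − 2) + 2 = 6·2^{j+1} − 4 + 2 = 6·2^{j+1} − 2.
Hence |B_n| = 6·2^n − 2 for every n ≥ 0, by induction.

|B_n| = 6·2^n − 2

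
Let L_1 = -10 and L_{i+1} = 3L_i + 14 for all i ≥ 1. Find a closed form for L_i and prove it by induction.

Claim: L_i = -3^i − 7.

Base case: L_1 = -10, and -3^1 − 7 = -3 − 7 = -10.
Assume L_m = -3^m − 7 for some m ≥ 1.
Then L_{m+1} = 3L_m + 14 = 3·(-3^m − 7) + 14 = -3^{m+1} − 21 + 14 = -3^{m+1} − 7.
Hence L_i = -3^i − 7 for every i ≥ 1, by induction.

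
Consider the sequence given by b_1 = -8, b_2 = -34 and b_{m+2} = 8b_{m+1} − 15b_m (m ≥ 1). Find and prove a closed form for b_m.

Claim: b_m = -3^m − 5^m.

Base cases: b_1 = -8 and -3^1 − 5^1 = -8; b_2 = -34 and -3^2 − 5^2 = -34.
Assume b_j = -3^j − 5^j for all 1 ≤ j ≤ k, where k ≥ 2.
Then b_{k+1} = 8b_k − 15b_{k−1} = 8·(-3^k − 5^k) − 15·(-3^{k−1} − 5^{k−1}) = -(8·3 − 15)3^{k−1} − (8·5 − 15)5^{k−1} = -9·3^{k−1} − 25·5^{k−1} = -3^{k+1} − 5^{k+1}.
By strong induction, b_m = -3^m − 5^m for all m ≥ 1.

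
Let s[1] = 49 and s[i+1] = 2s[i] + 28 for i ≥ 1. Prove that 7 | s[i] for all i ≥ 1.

Base case: s[1] = 49 = 7·7, so 7 | s[1].
Assume 7 | s[k], so s[k] = 7t for some integer t.
Then s[k+1] = 2s[k] + 28 = 2·(7t) + 28 = 7(2t + 4), so 7 | s[k+1].
So the property holds for k+1, and by induction 7 | s[i] for all i ≥ 1.

7 | s[i]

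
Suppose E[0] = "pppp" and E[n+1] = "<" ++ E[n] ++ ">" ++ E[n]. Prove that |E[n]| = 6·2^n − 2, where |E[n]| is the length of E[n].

Base case: |E[0]| = 4, and 6·2^0 − 2 = 4.
Assume |E[r]| = 6·2^r − 2.
Then |E[r+1]| = 1 + |E[r]| + 1 + |E[r]| = 2|E[r]| + 2 = 2(6·2^r − 2) + 2 = 6·2^{r+1} − 4 + 2 = 6·2^{r+1} − 2.
Hence |E[n]| = 6·2^n − 2 for every n ≥ 0, by induction.

|E[n]| = 6·2^n − 2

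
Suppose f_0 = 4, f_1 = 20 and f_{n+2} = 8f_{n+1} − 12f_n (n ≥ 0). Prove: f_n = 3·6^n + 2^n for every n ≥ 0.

Base cases: f_0 = 4 and 3·6^0 + 2^0 = 4; f_1 = 20 and 3·6^1 + 2^1 = 20.
Assume f_j = 3·6^j + 2^j for all 0 ≤ j ≤ k, where k ≥ 1.
Then f_{k+1} = 8f_k − 12f_{k−1} = 8·(3·6^k + 2^k) − 12·(3·6^{k−1} + 2^{k−1}) = 3·(8·6 − 12)6^{k−1} + (8·2 − 12)2^{k−1} = 108·6^{k−1} + 4·2^{k−1} = 3·6^{k+1} + 2^{k+1}.
By strong induction, f_n = 3·6^n + 2^n for all n ≥ 0.

f_n = 3·6^n + 2^n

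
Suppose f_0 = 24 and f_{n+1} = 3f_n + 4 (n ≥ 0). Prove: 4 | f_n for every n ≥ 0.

Base case: f_0 = 24 = 4·6, so 4 | f_0.
Assume 4 | f_r, so f_r = 4t for some integer t.
Then f_{r+1} = 3f_r + 4 = 3·(4t) + 4 = 4(3t + 1), so 4 | f_{r+1}.
This completes the inductive step, so 4 | f_n for all n ≥ 0.

4 | f_n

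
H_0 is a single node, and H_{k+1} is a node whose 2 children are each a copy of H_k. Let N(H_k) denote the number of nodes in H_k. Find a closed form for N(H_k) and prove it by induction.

Claim: N(H_k) = 2^{k+1} − 1.

Base case: N(H_0) = 1, and 2^{0+1} − 1 = 1.
Assume N(H_m) = 2^{m+1} − 1.
Then N(H_{m+1}) = 1 + 2N(H_m) = 1 + 2(2^{m+1} − 1) = 2^{m+2} − 2 + 1 = 2^{m+2} − 1.
So the formula holds for m+1, and by induction N(H_k) = 2^{k+1} − 1 for all k ≥ 0.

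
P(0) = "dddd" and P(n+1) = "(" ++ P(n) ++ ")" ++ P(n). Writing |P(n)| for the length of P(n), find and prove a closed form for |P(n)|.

Claim: |P(n)| = 6·2^n − 2.

Base case: |P(0)| = 4, and 6·2^0 − 2 = 4.
Assume |P(j)| = 6·2^j − 2.
Then |P(j+1)| = 1 + |P(j)| + 1 + |P(j)| = 2|P(j)| + 2 = 2(6·2^j − 2) + 2 = 6·2^{j+1} − 4 + 2 = 6·2^{j+1} − 2.
Hence |P(n)| = 6·2^n − 2 for every n ≥ 0, by induction.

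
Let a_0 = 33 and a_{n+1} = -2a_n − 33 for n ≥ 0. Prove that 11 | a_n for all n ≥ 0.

Base case: a_0 = 33 = 11·3, so 11 | a_0.
Assume 11 | a_k, so a_k = 11t for some integer t.
Then a_{k+1} = -2a_k − 33 = -2·(11t) − 33 = 11(-2t − 3), so 11 | a_{k+1}.
So the property holds for k+1, and by induction 11 | a_n for all n ≥ 0.

11 | a_n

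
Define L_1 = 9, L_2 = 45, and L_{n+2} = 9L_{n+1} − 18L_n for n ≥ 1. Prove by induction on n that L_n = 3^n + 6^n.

Base cases: L_1 = 9 and 3^1 + 6^1 = 9; L_2 = 45 and 3^2 + 6^2 = 45.
Assume L_j = 3^j + 6^j for all 1 ≤ j ≤ r, where r ≥ 2.
Then L_{r+1} = 9L_r − 18L_{r−1} = 9·(3^r + 6^r) − 18·(3^{r−1} + 6^{r−1}) = (9·3 − 18)3^{r−1} + (9·6 − 18)6^{r−1} = 9·3^{r−1} + 36·6^{r−1} = 3^{r+1} + 6^{r+1}.
So the formula holds for r+1, and by strong induction L_n = 3^n + 6^n for all n ≥ 1.

L_n = 3^n + 6^n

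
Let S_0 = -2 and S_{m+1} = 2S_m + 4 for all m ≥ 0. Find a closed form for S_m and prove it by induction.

Claim: S_m = 2^{m+1} − 4.

Base case: S_0 = -2, and 2^{0+1} − 4 = 2 − 4 = -2.
Assume S_k = 2^{k+1} − 4 for some k ≥ 0.
Then S_{k+1} = 2S_k + 4 = 2·(2^{k+1} − 4) + 4 = 2^{k+2} − 8 + 4 = 2^{k+2} − 4.
By induction, S_m = 2^{m+1} − 4 for all m ≥ 0.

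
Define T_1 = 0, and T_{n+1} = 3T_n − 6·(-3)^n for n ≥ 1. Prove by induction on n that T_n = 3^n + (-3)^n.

Base case: T_1 = 0, and 3^1 + (-3)^1 = 3 − 3 = 0.
Assume T_m = 3^m + (-3)^m for some m ≥ 1.
Then T_{m+1} = 3T_m − 6·(-3)^m = 3·(3^m + (-3)^m) − 6·(-3)^m = 3^{m+1} + 3·(-3)^m − 6·(-3)^m = 3^{m+1} − 3·(-3)^m = 3^{m+1} + (-3)^{m+1}.
Hence T_n = 3^n + (-3)^n for every n ≥ 1, by induction.

T_n = 3^n + (-3)^n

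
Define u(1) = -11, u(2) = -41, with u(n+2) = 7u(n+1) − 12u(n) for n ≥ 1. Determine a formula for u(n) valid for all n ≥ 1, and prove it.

Claim: u(n) = -3^n − 2·4^n.

Base cases: u(1) = -11 and -3^1 − 2·4^1 = -11; u(2) = -41 and -3^2 − 2·4^2 = -41.
Assume u(j) = -3^j − 2·4^j for all 1 ≤ j ≤ r, where r ≥ 2.
Then u(r+1) = 7u(r) − 12u(r−1) = 7·(-3^r − 2·4^r) − 12·(-3^{r−1} − 2·4^{r−1}) = -(7·3 − 12)3^{r−1} − 2·(7·4 − 12)4^{r−1} = -9·3^{r−1} − 32·4^{r−1} = -3^{r+1} − 2·4^{r+1}.
This completes the inductive step, so u(n) = -3^n − 2·4^n for all n ≥ 1.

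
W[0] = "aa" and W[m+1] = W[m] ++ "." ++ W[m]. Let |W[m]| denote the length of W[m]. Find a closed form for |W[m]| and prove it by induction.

Claim: |W[m]| = 3·2^m − 1.

Base case: |W[0]| = 2, and 3·2^0 − 1 = 2.
Assume |W[k]| = 3·2^k − 1.
Then |W[k+1]| = |W[k]| + 1 + |W[k]| = 2|W[k]| + 1 = 2(3·2^k − 1) + 1 = 3·2^{k+1} − 2 + 1 = 3·2^{k+1} − 1.
By induction, |W[m]| = 3·2^m − 1 for all m ≥ 0.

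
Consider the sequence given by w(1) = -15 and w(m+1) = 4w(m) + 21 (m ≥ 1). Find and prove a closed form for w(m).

Claim: w(m) = -2·4^m − 7.

Base case: w(1) = -15, and -2·4^1 − 7 = -8 − 7 = -15.
Assume w(k) = -2·4^k − 7 for some k ≥ 1.
Then w(k+1) = 4w(k) + 21 = 4·(-2·4^k − 7) + 21 = -8·4^k − 28 + 21 = -2·4^{k+1} − 7.
This completes the inductive step, so w(m) = -2·4^m − 7 for all m ≥ 1.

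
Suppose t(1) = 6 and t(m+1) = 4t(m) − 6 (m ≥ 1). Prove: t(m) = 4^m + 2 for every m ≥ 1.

Base case: t(1) = 6, and 4^1 + 2 = 4 + 2 = 6.
Assume t(k) = 4^k + 2 for some k ≥ 1.
Then t(k+1) = 4t(k) − 6 = 4·(4^k + 2) − 6 = 4^{k+1} + 8 − 6 = 4^{k+1} + 2.
By induction, t(m) = 4^m + 2 for all m ≥ 1.

t(m) = 4^m + 2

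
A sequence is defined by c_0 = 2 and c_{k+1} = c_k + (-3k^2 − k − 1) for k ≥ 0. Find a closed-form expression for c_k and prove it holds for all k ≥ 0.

Claim: c_k = -k^3 + k^2 − k + 2.

Base case: c_0 = 2, and -0^3 + 0^2 − 0 + 2 = 2.
Assume c_r = -r^3 + r^2 − r + 2.
Then c_{r+1} = c_r + (-3r^2 − r − 1) = (-r^3 + r^2 − r + 2) + (-3r^2 − r − 1) = -r^3 − 2r^2 − 2r + 1,
and -(r+1)^3 + (r+1)^2 − (r+1) + 2 = -r^3 − 2r^2 − 2r + 1.
Hence c_k = -k^3 + k^2 − k + 2 for every k ≥ 0, by induction.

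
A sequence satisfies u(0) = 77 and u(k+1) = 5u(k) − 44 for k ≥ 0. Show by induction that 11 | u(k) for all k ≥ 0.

Base case: u(0) = 77 = 11·7, so 11 | u(0).
Assume 11 | u(j), so u(j) = 11t for some integer t.
Then u(j+1) = 5u(j) − 44 = 5·(11t) − 44 = 11(5t − 4), so 11 | u(j+1).
This completes the inductive step, so 11 | u(k) for all k ≥ 0.

11 | u(k)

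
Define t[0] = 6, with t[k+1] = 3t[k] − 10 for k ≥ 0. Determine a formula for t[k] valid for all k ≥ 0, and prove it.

Claim: t[k] = 3^k + 5.

Base case: t[0] = 6, and 3^0 + 5 = 1 + 5 = 6.
Assume t[j] = 3^j + 5 for some j ≥ 0.
Then t[j+1] = 3t[j] − 10 = 3·(3^j + 5) − 10 = 3^{j+1} + 15 − 10 = 3^{j+1} + 5.
This completes the inductive step, so t[k] = 3^k + 5 for all k ≥ 0.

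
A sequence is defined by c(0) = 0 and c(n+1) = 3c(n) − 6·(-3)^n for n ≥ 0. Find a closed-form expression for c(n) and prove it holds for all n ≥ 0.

Claim: c(n) = -3^n + (-3)^n.

Base case: c(0) = 0, and -3^0 + (-3)^0 = -1 + 1 = 0.
Assume c(k) = -3^k + (-3)^k for some k ≥ 0.
Then c(k+1) = 3c(k) − 6·(-3)^k = 3·(-3^k + (-3)^k) − 6·(-3)^k = -3^{k+1} + 3·(-3)^k − 6·(-3)^k = -3^{k+1} − 3·(-3)^k = -3^{k+1} + (-3)^{k+1}.
So the formula holds for k+1, and by induction c(n) = -3^n + (-3)^n for all n ≥ 0.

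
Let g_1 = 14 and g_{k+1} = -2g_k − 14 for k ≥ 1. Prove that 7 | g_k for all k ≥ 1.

Base case: g_1 = 14 = 7·2, so 7 | g_1.
Assume 7 | g_m, so g_m = 7t for some integer t.
Then g_{m+1} = -2g_m − 14 = -2·(7t) − 14 = 7(-2t − 2), so 7 | g_{m+1}.
Hence 7 | g_k for every k ≥ 1, by induction.

7 | g_k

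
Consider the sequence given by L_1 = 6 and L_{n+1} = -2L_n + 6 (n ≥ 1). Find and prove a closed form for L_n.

Claim: L_n = -2·(-2)^n + 2.

Base case: L_1 = 6, and -2·(-2)^1 + 2 = 4 + 2 = 6.
Assume L_r = -2·(-2)^r + 2 for some r ≥ 1.
Then L_{r+1} = -2L_r + 6 = -2·(-2·(-2)^r + 2) + 6 = 4·(-2)^r − 4 + 6 = -2·(-2)^{r+1} + 2.
Hence L_n = -2·(-2)^n + 2 for every n ≥ 1, by induction.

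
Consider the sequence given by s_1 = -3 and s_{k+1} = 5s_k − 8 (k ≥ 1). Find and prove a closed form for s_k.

Claim: s_k = -5^k + 2.

Base case: s_1 = -3, and -5^1 + 2 = -5 + 2 = -3.
Assume s_r = -5^r + 2 for some r ≥ 1.
Then s_{r+1} = 5s_r − 8 = 5·(-5^r + 2) − 8 = -5^{r+1} + 10 − 8 = -5^{r+1} + 2.
So the formula holds for r+1, and by induction s_k = -5^k + 2 for all k ≥ 1.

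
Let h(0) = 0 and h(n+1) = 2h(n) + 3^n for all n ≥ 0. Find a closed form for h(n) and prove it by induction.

Claim: h(n) = -2^n + 3^n.

Base case: h(0) = 0, and -2^0 + 3^0 = -1 + 1 = 0.
Assume h(k) = -2^k + 3^k for some k ≥ 0.
Then h(k+1) = 2h(k) + 3^k = 2·(-2^k + 3^k) + 3^k = -2^{k+1} + 2·3^k + 3^k = -2^{k+1} + 3·3^k = -2^{k+1} + 3^{k+1}.
So the formula holds for k+1, and by induction h(n) = -2^n + 3^n for all n ≥ 0.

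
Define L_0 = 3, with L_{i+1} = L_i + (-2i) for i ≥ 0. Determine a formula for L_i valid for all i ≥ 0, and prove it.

Claim: L_i = -i^2 + i + 3.

Base case: L_0 = 3, and -0^2 + 0 + 3 = 3.
Assume L_m = -m^2 + m + 3.
Then L_{m+1} = L_m + (-2m) = (-m^2 + m + 3) + (-2m) = -m^2 − m + 3,
and -(m+1)^2 + (m+1) + 3 = -m^2 − m + 3.
By induction, L_i = -i^2 + i + 3 for all i ≥ 0.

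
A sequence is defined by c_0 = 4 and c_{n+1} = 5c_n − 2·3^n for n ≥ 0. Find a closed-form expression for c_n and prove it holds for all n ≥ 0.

Claim: c_n = 3·5^n + 3^n.

Base case: c_0 = 4, and 3·5^0 + 3^0 = 3 + 1 = 4.
Assume c_m = 3·5^m + 3^m for some m ≥ 0.
Then c_{m+1} = 5c_m − 2·3^m = 5·(3·5^m + 3^m) − 2·3^m = 3·5^{m+1} + 5·3^m − 2·3^m = 3·5^{m+1} + 3·3^m = 3·5^{m+1} + 3^{m+1}.
By induction, c_n = 3·5^n + 3^n for all n ≥ 0.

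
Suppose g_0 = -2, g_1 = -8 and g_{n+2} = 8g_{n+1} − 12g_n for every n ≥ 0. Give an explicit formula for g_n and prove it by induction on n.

Claim: g_n = -6^n − 2^n.

Base cases: g_0 = -2 and -6^0 − 2^0 = -2; g_1 = -8 and -6^1 − 2^1 = -8.
Assume g_j = -6^j − 2^j for all 0 ≤ j ≤ r, where r ≥ 1.
Then g_{r+1} = 8g_r − 12g_{r−1} = 8·(-6^r − 2^r) − 12·(-6^{r−1} − 2^{r−1}) = -(8·6 − 12)6^{r−1} − (8·2 − 12)2^{r−1} = -36·6^{r−1} − 4·2^{r−1} = -6^{r+1} − 2^{r+1}.
By strong induction, g_n = -6^n − 2^n for all n ≥ 0.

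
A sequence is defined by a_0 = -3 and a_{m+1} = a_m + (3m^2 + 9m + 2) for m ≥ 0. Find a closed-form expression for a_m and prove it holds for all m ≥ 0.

Claim: a_m = m^3 + 3m^2 − 2m − 3.

Base case: a_0 = -3, and 0^3 + 3·0^2 − 2·0 − 3 = -3.
Assume a_r = r^3 + 3r^2 − 2r − 3.
Then a_{r+1} = a_r + (3r^2 + 9r + 2) = (r^3 + 3r^2 − 2r − 3) + (3r^2 + 9r + 2) = r^3 + 6r^2 + 7r − 1,
and (r+1)^3 + 3·(r+1)^2 − 2·(r+1) − 3 = r^3 + 6r^2 + 7r − 1.
This completes the inductive step, so a_m = m^3 + 3m^2 − 2m − 3 for all m ≥ 0.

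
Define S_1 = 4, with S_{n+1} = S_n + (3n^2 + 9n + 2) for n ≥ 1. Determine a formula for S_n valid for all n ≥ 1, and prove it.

Claim: S_n = n^3 + 3n^2 − 2n + 2.

Base case: S_1 = 4, and 1^3 + 3·1^2 − 2·1 + 2 = 4.
Assume S_m = m^3 + 3m^2 − 2m + 2.
Then S_{m+1} = S_m + (3m^2 + 9m + 2) = (m^3 + 3m^2 − 2m + 2) + (3m^2 + 9m + 2) = m^3 + 6m^2 + 7m + 4,
and (m+1)^3 + 3·(m+1)^2 − 2·(m+1) + 2 = m^3 + 6m^2 + 7m + 4.
This completes the inductive step, so S_n = n^3 + 3n^2 − 2n + 2 for all n ≥ 1.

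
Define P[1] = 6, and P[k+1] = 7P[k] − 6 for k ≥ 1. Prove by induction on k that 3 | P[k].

Base case: P[1] = 6 = 3·2, so 3 | P[1].
Assume 3 | P[j], so P[j] = 3t for some integer t.
Then P[j+1] = 7P[j] − 6 = 7·(3t) − 6 = 3(7t − 2), so 3 | P[j+1].
This completes the inductive step, so 3 | P[k] for all k ≥ 1.

3 | P[k]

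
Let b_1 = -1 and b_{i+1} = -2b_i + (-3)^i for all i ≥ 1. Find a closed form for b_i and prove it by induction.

Claim: b_i = 2·(-2)^i − (-3)^i.

Base case: b_1 = -1, and 2·(-2)^1 − (-3)^1 = -4 + 3 = -1.
Assume b_m = 2·(-2)^m − (-3)^m for some m ≥ 1.
Then b_{m+1} = -2b_m + (-3)^m = -2·(2·(-2)^m − (-3)^m) + (-3)^m = 2·(-2)^{m+1} + 2·(-3)^m + (-3)^m = 2·(-2)^{m+1} + 3·(-3)^m = 2·(-2)^{m+1} − (-3)^{m+1}.
Hence b_i = 2·(-2)^i − (-3)^i for every i ≥ 1, by induction.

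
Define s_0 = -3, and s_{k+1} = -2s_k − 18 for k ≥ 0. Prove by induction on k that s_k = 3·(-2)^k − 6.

Base case: s_0 = -3, and 3·(-2)^0 − 6 = 3 − 6 = -3.
Assume s_j = 3·(-2)^j − 6 for some j ≥ 0.
Then s_{j+1} = -2s_j − 18 = -2·(3·(-2)^j − 6) − 18 = -6·(-2)^j + 12 − 18 = 3·(-2)^{j+1} − 6.
By induction, s_k = 3·(-2)^k − 6 for all k ≥ 0.

s_k = 3·(-2)^k − 6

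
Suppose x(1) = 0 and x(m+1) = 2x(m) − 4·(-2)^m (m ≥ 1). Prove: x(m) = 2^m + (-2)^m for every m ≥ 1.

Base case: x(1) = 0, and 2^1 + (-2)^1 = 2 − 2 = 0.
Assume x(r) = 2^r + (-2)^r for some r ≥ 1.
Then x(r+1) = 2x(r) − 4·(-2)^r = 2·(2^r + (-2)^r) − 4·(-2)^r = 2^{r+1} + 2·(-2)^r − 4·(-2)^r = 2^{r+1} − 2·(-2)^r = 2^{r+1} + (-2)^{r+1}.
So the formula holds for r+1, and by induction x(m) = 2^m + (-2)^m for all m ≥ 1.

x(m) = 2^m + (-2)^m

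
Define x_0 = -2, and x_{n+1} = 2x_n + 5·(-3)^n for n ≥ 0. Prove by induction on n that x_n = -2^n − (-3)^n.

Base case: x_0 = -2, and -2^0 − (-3)^0 = -1 − 1 = -2.
Assume x_j = -2^j − (-3)^j for some j ≥ 0.
Then x_{j+1} = 2x_j + 5·(-3)^j = 2·(-2^j − (-3)^j) + 5·(-3)^j = -2^{j+1} − 2·(-3)^j + 5·(-3)^j = -2^{j+1} + 3·(-3)^j = -2^{j+1} − (-3)^{j+1}.
So the formula holds for j+1, and by induction x_n = -2^n − (-3)^n for all n ≥ 0.

x_n = -2^n − (-3)^n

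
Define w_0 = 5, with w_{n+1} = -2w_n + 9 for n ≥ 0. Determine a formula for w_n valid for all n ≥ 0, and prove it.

Claim: w_n = 2·(-2)^n + 3.

Base case: w_0 = 5, and 2·(-2)^0 + 3 = 2 + 3 = 5.
Assume w_m = 2·(-2)^m + 3 for some m ≥ 0.
Then w_{m+1} = -2w_m + 9 = -2·(2·(-2)^m + 3) + 9 = -4·(-2)^m − 6 + 9 = 2·(-2)^{m+1} + 3.
By induction, w_n = 2·(-2)^n + 3 for all n ≥ 0.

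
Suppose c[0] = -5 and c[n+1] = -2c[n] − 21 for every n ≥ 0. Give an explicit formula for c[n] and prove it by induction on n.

Claim: c[n] = 2·(-2)^n − 7.

Base case: c[0] = -5, and 2·(-2)^0 − 7 = 2 − 7 = -5.
Assume c[m] = 2·(-2)^m − 7 for some m ≥ 0.
Then c[m+1] = -2c[m] − 21 = -2·(2·(-2)^m − 7) − 21 = -4·(-2)^m + 14 − 21 = 2·(-2)^{m+1} − 7.
By induction, c[n] = 2·(-2)^n − 7 for all n ≥ 0.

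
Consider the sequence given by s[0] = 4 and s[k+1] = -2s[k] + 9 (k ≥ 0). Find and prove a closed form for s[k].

Claim: s[k] = (-2)^k + 3.

Base case: s[0] = 4, and (-2)^0 + 3 = 1 + 3 = 4.
Assume s[r] = (-2)^r + 3 for some r ≥ 0.
Then s[r+1] = -2s[r] + 9 = -2·((-2)^r + 3) + 9 = -2·(-2)^r − 6 + 9 = (-2)^{r+1} + 3.
Hence s[k] = (-2)^k + 3 for every k ≥ 0, by induction.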